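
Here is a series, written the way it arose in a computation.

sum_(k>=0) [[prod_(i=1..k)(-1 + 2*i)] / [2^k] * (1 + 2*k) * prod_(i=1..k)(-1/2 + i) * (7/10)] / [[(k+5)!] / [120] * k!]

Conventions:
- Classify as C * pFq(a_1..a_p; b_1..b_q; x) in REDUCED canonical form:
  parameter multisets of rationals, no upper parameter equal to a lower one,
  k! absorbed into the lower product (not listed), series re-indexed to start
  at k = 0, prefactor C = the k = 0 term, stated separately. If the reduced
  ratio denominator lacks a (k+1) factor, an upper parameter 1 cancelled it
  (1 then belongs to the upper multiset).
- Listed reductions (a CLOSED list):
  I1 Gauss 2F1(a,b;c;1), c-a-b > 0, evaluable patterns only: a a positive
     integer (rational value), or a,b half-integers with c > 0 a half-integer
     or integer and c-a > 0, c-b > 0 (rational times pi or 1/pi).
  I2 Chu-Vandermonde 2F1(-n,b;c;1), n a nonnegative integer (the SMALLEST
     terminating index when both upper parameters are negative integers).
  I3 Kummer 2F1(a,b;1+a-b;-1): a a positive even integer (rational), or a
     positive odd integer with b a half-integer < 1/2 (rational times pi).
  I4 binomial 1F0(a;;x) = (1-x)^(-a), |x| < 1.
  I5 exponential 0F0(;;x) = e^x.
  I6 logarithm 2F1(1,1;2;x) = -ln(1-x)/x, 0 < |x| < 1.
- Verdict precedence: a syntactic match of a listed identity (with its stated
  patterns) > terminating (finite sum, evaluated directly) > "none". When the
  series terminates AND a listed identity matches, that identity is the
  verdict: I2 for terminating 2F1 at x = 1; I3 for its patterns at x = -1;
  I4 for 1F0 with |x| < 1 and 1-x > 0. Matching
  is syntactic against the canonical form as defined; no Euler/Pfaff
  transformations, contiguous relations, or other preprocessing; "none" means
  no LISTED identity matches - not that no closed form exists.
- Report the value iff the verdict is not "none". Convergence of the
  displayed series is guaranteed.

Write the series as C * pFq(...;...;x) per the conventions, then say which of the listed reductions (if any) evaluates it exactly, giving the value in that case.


This is 7/10 * 2F1(1/2, 3/2; 6; 1) in reduced canonical form. Verdict: this is Gauss's theorem I1 (half-integer case) (x = 1; upper {1/2, 3/2} half-integers, c = 6 in the evaluable pattern). Exact value: (4096/1575) / pi.

Key step: t_0 being 7/10, the odd product 1*3*...*(2k-1) (C = 7/10) is 2^k (1/2)_k.
Ratio: r(k) = 1 * (k+1/2) (k+3/2) / [(k+6) (k+1)] - poly over poly, x = 1 from leading terms; C = 7/10 at k = 0.


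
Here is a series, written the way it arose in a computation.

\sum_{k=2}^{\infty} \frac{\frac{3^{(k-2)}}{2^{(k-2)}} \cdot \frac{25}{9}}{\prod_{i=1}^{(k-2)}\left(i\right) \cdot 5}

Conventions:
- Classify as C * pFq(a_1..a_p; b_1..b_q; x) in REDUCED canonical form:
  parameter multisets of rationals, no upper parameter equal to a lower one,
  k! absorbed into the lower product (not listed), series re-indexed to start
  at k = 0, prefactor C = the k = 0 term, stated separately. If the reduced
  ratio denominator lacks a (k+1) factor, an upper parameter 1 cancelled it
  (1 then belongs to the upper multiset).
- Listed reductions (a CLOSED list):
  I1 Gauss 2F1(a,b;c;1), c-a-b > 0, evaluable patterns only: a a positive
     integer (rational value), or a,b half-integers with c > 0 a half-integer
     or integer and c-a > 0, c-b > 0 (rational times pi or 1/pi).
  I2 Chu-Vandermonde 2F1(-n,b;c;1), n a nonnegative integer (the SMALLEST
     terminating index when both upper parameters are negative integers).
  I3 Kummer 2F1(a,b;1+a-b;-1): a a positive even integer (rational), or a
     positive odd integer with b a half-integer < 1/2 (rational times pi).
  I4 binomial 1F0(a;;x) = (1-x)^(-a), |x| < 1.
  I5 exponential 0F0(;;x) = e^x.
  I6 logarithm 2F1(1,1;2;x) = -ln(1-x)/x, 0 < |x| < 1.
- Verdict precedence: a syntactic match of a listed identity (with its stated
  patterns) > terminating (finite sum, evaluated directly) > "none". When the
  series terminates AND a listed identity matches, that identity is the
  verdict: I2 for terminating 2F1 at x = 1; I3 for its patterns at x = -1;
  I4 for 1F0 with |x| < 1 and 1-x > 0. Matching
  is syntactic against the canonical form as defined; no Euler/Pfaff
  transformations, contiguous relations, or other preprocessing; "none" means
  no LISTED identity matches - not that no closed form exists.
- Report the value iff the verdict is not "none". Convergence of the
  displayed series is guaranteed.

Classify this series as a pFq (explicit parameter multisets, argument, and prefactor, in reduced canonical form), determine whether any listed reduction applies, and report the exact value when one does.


Canonical form: C = \frac{5}{9} times 0F0 with upper {-}, lower {-}, x = \frac{3}{2}. Verdict (x = \frac{3}{2}): exponential (I5) applies (the 0F0 exponential series at x = \frac{3}{2}). Its exact value is \frac{5}{9} \cdot e^{\frac{3}{2}}.

Key step: with t_0 = \frac{5}{9}, the constant factors (C = 5/9, x = 3/2) combine into one prefactor.
Term ratio: r(k) = \frac{3}{2} * 1 / [(k+1)] - poly over poly, x = \frac{3}{2} from leading terms; C = \frac{5}{9} at k = 0.


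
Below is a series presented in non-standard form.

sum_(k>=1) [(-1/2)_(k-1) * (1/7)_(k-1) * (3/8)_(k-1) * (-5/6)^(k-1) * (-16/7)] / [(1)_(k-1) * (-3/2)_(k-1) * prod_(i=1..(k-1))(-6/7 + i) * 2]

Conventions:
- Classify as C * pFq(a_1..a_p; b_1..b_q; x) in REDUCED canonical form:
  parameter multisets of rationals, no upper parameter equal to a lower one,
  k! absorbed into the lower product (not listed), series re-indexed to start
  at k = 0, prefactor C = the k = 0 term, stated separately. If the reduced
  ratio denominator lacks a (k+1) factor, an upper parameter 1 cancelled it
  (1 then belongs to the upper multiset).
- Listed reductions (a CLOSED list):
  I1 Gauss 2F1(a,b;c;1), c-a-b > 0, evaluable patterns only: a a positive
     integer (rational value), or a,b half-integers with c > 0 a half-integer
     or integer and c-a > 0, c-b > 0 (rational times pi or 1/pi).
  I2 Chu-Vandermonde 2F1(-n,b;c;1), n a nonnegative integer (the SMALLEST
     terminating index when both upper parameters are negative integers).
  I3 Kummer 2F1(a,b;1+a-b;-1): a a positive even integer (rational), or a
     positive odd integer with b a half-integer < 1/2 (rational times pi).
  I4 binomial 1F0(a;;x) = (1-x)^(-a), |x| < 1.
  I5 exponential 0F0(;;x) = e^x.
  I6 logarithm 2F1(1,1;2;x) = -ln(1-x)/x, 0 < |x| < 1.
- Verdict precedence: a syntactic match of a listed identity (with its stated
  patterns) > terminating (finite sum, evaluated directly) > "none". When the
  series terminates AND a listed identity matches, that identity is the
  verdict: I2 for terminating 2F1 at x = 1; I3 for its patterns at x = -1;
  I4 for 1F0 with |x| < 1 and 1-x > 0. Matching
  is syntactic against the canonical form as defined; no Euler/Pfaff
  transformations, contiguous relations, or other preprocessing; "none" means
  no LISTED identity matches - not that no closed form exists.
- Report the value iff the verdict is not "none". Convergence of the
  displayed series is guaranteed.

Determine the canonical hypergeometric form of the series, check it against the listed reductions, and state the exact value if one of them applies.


Canonical form: C = -8/7 times 2F1 with upper {-1/2, 3/8}, lower {-3/2}, x = -5/6. Verdict: none - this 2F1 at x = -5/6 matches no listed pattern, and upper {-1/2, 3/8} holds no stopper.

First insight: from the first term -8/7: the constant factors (C = -8/7, x = -5/6) combine into one prefactor.
Adjacent-term ratio: r(k) = (-5/6) * (k-1/2) (k+3/8) / [(k-3/2) (k+1)] - rational; roots negated = parameters, x = (-5/6), C = -8/7.


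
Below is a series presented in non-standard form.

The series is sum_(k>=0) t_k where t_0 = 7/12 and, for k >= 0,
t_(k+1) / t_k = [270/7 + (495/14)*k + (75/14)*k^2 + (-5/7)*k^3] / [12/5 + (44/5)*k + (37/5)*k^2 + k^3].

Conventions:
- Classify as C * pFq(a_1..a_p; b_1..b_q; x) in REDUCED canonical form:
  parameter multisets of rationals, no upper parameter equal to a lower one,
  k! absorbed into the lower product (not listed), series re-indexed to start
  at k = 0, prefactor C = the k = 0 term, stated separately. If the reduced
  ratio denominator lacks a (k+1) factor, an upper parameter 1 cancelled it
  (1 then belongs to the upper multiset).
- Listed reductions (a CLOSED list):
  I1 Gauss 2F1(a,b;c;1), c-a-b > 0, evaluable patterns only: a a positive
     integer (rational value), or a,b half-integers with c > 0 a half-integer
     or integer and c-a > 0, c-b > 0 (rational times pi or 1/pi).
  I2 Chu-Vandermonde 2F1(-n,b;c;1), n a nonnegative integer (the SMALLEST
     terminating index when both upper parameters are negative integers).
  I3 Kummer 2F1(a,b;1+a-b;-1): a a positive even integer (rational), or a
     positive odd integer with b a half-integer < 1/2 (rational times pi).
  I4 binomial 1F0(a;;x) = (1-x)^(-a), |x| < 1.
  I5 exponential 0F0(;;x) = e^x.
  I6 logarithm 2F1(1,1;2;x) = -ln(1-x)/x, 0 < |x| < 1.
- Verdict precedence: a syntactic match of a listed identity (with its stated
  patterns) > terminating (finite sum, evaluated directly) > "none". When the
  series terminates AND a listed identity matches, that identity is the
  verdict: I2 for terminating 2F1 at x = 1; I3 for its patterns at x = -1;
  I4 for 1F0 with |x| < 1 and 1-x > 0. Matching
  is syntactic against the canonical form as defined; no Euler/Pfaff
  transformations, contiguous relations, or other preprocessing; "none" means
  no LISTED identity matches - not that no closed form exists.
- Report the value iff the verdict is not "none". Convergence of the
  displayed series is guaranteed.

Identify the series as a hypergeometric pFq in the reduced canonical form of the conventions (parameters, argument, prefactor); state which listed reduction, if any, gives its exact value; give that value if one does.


Reduced: x = -5/7, 3F2, upper = {-12, 3/2, 3}, lower = {2/5, 6}, C = 7/12. Verdict: terminating - upper parameter -12 makes this a finite sum (last index 12), evaluated exactly. Value: 24207199642479510274817257/47074755914279222771712.

Key step: t_0 being 7/12, factor the ratio over Q (prefactor 7/12): negated roots = parameters.
Adjacent-term ratio: r(k) = (-5/7) * (k-12) (k+3/2) (k+3) / [(k+2/5) (k+6) (k+1)] - rational in k. x = (-5/7); t_0 = 7/12; negate the roots.


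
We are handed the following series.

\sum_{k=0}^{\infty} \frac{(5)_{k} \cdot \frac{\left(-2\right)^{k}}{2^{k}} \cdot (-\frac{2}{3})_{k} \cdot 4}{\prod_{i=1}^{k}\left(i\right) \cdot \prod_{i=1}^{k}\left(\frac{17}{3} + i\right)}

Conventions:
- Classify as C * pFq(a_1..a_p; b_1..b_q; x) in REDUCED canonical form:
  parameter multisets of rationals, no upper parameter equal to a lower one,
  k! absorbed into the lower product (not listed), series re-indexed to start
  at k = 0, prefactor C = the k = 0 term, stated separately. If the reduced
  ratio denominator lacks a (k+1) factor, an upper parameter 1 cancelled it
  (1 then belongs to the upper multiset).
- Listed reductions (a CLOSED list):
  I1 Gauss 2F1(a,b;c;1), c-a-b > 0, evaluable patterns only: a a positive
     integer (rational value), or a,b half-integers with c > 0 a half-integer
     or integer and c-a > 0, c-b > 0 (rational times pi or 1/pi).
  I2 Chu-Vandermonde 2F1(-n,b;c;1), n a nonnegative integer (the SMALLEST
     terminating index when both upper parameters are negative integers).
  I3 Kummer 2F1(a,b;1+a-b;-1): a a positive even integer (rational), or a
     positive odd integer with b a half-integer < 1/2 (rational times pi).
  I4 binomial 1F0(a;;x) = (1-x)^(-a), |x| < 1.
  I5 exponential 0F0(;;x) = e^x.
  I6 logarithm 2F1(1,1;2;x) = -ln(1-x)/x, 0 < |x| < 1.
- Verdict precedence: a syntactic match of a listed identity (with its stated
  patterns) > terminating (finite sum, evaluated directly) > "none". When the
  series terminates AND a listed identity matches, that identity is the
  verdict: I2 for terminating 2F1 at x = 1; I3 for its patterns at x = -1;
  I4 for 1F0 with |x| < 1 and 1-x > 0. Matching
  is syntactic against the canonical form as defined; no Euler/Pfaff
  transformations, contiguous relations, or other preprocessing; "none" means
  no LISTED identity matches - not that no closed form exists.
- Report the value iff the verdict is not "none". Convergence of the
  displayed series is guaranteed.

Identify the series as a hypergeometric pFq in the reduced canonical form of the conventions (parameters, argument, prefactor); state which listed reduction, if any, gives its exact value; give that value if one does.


The series (x = -1) is 2F1: upper {-\frac{2}{3}, 5}, lower {\frac{20}{3}}, prefactor 4. Verdict: none (x = -1): each listed identity misses the multisets {-\frac{2}{3}, 5} ; {\frac{20}{3}}.

The tell: t_0 being 4, the product of the first k integers (prefactor 4) is k!.
Step ratio: r(k) = -1 * (k-\frac{2}{3}) (k+5) / [(k+\frac{20}{3}) (k+1)] ; factor over Q: parameters, x = -1, and C = 4.


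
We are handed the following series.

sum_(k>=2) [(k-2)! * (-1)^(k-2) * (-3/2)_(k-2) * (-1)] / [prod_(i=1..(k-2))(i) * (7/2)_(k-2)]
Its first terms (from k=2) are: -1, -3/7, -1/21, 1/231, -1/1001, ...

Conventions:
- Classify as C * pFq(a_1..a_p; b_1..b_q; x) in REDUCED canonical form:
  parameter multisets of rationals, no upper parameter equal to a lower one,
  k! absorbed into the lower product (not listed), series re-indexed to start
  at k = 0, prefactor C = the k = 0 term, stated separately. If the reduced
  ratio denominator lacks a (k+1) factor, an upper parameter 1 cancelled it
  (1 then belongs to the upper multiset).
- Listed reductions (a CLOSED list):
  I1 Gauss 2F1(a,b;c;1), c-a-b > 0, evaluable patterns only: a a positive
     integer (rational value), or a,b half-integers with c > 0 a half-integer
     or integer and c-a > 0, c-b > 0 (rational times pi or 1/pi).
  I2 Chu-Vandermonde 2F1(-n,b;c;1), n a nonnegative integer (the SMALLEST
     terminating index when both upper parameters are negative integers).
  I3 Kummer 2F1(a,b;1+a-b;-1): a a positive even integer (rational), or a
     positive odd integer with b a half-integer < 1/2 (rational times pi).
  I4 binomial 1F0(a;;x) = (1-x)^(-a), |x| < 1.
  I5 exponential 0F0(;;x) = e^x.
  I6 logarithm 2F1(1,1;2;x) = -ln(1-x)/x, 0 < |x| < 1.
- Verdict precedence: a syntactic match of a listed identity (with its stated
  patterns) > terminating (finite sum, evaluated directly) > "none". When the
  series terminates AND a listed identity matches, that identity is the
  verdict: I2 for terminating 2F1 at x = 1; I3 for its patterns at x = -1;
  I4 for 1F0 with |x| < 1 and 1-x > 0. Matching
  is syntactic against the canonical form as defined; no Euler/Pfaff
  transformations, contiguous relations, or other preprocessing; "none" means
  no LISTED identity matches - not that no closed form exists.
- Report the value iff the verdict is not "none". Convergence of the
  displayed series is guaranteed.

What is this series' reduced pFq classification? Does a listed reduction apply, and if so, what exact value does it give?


Key step: from the first term -1: the factorial ratio (prefactor -1) (k+a-1)!/(a-1)! is a rising factorial (a)_k.
Consecutive-term ratio: r(k) = (-1) * (k-3/2) (k+1) / [(k+7/2) (k+1)] - rational; roots negated = parameters, x = (-1), C = -1.

Reduced: x = -1, 2F1, upper = {-3/2, 1}, lower = {7/2}, C = -1. Verdict: the Kummer evaluation I3 applies (x = -1; c = 7/2 equals 1+a-b for upper {-3/2, 1}: listed pattern). Exact value: (-15/32) * pi.


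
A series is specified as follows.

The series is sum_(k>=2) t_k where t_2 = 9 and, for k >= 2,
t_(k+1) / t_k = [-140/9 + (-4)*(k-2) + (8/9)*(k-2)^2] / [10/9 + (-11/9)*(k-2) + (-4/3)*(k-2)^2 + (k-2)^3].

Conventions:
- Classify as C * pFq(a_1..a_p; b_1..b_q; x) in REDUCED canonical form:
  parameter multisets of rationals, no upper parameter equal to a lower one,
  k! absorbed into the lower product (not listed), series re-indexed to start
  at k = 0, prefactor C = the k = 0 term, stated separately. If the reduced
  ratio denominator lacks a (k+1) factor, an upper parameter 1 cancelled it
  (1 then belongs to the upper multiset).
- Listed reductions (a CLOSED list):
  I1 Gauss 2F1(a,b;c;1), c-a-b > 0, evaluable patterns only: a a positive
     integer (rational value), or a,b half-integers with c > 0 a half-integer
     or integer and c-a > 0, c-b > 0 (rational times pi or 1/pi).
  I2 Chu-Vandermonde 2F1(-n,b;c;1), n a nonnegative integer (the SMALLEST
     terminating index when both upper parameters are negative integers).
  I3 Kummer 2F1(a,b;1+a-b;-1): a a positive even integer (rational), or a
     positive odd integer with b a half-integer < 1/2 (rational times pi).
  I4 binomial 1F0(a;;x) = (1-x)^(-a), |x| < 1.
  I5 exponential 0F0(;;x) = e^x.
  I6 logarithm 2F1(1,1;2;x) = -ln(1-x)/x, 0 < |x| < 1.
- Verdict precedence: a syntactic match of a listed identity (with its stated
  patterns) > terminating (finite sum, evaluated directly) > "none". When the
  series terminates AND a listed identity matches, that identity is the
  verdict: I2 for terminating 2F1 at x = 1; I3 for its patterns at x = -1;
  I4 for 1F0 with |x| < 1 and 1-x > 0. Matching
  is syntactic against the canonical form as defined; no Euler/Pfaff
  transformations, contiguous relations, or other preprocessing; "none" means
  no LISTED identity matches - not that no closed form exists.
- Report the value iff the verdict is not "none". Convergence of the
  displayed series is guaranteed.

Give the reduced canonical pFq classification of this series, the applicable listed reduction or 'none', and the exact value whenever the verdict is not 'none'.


Reduced: x = 8/9, 2F2, upper = {-7, 5/2}, lower = {-5/3, -2/3}, C = 9. Verdict: terminating - no listed pattern fits, but -7 in the upper list cuts the series at k = 7; direct evaluation. Exact value: -1512747/455.

First insight: with t_0 = 9, factor the ratio over Q (C = 9, x = 8/9): negated roots = parameters.
Step ratio: r(k) = (8/9) * (k-7) (k+5/2) / [(k-5/3) (k-2/3) (k+1)] - poly over poly, x = (8/9) from leading terms; C = 9 at k = 0.


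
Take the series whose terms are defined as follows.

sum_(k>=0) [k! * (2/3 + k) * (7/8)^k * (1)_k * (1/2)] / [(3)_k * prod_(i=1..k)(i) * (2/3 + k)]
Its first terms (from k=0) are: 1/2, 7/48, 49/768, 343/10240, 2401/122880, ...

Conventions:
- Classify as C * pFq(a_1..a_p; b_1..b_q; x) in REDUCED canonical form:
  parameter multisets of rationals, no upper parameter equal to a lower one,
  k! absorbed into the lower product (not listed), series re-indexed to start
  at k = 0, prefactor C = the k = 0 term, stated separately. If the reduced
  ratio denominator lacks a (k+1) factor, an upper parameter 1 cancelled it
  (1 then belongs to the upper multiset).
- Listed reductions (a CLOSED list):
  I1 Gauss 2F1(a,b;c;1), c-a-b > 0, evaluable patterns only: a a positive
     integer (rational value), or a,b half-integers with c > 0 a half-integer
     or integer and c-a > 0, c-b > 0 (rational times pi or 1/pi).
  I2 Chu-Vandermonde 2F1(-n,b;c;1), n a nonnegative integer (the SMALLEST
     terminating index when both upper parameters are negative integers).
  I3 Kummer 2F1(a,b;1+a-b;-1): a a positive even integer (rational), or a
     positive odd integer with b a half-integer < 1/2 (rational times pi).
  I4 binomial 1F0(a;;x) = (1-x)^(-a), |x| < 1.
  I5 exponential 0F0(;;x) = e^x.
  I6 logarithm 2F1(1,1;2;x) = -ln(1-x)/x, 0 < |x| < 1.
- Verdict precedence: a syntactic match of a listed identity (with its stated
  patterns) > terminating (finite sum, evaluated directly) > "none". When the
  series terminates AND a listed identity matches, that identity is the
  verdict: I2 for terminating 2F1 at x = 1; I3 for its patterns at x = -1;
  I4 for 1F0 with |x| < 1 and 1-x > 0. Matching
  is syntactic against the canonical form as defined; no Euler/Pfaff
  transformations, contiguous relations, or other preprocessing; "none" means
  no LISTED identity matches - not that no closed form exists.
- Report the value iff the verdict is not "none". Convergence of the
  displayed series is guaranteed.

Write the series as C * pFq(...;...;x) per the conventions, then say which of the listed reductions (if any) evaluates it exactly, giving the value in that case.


First insight: x = (7/8) and the factorial ratio (C = 1/2) (k+a-1)!/(a-1)! is a rising factorial (a)_k.
Adjacent-term ratio: r(k) = (7/8) * (k+1) (k+1) / [(k+3) (k+1)] ; factor over Q: parameters, x = (7/8), and C = 1/2.

With C = 1/2: the canonical form is 2F1(1, 1; 3; 7/8). Verdict: none. Every listed pattern misses the 2F1 form at 7/8, upper {1, 1}.


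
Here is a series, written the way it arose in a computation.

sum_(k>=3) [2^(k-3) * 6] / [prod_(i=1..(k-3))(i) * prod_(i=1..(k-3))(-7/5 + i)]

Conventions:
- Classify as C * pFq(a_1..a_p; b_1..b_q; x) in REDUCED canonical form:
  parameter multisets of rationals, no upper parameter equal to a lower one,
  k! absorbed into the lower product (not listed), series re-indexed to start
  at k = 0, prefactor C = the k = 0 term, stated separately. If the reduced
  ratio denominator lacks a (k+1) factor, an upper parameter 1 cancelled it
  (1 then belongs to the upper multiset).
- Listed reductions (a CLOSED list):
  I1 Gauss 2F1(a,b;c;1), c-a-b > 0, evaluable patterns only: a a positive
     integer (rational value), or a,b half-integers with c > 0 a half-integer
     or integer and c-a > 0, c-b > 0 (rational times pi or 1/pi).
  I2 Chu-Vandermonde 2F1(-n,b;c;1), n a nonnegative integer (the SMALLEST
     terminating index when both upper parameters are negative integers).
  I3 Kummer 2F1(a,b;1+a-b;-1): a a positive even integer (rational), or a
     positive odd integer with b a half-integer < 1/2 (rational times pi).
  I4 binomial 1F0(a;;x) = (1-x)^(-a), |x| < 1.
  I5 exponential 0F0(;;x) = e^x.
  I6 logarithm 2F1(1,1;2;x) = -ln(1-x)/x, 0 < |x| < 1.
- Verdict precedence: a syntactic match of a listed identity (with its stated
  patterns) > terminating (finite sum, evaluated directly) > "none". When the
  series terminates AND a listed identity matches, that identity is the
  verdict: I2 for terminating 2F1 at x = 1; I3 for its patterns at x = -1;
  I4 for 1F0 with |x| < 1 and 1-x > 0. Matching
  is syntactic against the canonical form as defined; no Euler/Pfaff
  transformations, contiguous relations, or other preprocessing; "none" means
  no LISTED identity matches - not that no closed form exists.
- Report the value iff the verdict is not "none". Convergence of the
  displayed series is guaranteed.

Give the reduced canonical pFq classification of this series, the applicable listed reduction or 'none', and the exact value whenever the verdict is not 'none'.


Reduced: x = 2, 0F1, upper = {-}, lower = {-2/5}, C = 6. Verdict: none - at argument 2 the multisets {-} ; {-2/5} match no listed identity.

The tell: t_0 being 6, the lower running product (C = 6, x = 2) is a rising factorial.
Adjacent-term ratio: r(k) = 2 * 1 / [(k-2/5) (k+1)] - rational in k, leading ratio 2; with t_0 = 6, classification follows.


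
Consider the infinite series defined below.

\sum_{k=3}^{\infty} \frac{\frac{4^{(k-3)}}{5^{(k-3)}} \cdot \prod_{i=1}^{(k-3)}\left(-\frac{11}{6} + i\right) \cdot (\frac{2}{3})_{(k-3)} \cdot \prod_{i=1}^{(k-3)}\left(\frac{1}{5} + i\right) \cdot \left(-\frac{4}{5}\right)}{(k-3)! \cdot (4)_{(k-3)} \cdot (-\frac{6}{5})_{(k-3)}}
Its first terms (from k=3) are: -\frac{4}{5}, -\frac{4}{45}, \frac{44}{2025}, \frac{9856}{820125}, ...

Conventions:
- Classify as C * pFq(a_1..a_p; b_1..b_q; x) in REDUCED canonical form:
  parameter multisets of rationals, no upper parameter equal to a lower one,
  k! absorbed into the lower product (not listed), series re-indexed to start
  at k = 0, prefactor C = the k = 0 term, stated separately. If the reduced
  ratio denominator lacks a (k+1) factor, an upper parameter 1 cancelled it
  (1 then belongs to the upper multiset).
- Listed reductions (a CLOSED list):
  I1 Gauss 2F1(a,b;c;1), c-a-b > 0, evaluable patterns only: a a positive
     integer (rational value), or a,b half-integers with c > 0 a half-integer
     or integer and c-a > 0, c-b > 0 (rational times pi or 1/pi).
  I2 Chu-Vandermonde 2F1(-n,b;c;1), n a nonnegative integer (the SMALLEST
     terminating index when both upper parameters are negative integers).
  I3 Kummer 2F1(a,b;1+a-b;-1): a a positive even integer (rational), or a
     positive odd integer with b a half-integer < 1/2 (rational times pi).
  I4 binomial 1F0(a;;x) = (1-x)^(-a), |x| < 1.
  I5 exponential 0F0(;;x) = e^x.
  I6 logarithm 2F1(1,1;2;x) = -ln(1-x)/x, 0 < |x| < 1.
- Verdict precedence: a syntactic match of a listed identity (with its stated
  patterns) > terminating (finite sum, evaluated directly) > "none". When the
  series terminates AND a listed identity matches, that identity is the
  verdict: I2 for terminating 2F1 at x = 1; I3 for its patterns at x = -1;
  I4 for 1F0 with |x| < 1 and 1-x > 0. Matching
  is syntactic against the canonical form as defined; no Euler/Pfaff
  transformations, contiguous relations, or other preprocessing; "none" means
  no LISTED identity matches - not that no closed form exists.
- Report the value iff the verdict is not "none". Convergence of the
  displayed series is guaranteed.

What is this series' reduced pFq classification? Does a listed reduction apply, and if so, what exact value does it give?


Classification (C = -\frac{4}{5}): 3F2 with upper {-\frac{5}{6}, \frac{2}{3}, \frac{6}{5}}, lower {-\frac{6}{5}, 4}, argument x = \frac{4}{5}. Verdict: none. A 3F2 with upper {-\frac{5}{6}, \frac{2}{3}, \frac{6}{5}} fits none of I1-I6 at x = \frac{4}{5}; the sum runs forever.

First insight: with t_0 = -\frac{4}{5}, the running product (C = -4/5, x = 4/5) telescopes to a rising factorial.
Consecutive-term ratio: r(k) = \frac{4}{5} * (k-\frac{5}{6}) (k+\frac{2}{3}) (k+\frac{6}{5}) / [(k-\frac{6}{5}) (k+4) (k+1)] - poly over poly, x = \frac{4}{5} from leading terms; C = -\frac{4}{5} at k = 0.


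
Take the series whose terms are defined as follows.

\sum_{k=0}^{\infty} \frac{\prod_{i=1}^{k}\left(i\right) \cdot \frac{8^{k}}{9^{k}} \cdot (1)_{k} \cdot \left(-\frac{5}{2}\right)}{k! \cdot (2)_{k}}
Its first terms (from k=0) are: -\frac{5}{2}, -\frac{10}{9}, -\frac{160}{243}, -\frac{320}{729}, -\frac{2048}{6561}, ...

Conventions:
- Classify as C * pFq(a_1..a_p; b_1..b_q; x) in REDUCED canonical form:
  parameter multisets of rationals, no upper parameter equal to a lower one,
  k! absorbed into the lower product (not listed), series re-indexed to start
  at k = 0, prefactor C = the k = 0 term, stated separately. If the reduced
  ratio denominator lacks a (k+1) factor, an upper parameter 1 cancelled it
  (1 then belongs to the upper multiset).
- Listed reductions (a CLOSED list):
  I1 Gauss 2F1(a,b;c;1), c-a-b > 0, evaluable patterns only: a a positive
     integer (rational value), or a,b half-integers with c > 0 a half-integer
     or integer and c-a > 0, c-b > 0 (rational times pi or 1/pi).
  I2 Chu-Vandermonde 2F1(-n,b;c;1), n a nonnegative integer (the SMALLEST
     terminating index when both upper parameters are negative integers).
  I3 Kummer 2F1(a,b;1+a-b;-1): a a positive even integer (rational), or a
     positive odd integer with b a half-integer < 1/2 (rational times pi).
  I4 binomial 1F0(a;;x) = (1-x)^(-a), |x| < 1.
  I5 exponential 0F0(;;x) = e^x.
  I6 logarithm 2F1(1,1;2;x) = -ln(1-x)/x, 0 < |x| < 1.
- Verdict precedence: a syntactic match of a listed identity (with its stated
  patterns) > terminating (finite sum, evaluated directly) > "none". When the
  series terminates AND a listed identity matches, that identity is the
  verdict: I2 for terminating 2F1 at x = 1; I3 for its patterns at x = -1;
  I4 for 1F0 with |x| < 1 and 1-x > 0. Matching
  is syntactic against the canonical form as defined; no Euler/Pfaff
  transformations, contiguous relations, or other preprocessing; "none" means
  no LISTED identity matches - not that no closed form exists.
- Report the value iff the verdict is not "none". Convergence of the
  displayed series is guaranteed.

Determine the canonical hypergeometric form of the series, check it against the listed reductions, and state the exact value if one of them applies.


Key step: t_0 = -\frac{5}{2} here, and the two geometric factors (C = -5/2, x = 8/9) combine into one argument.
Step ratio: r(k) = \frac{8}{9} * (k+1) (k+1) / [(k+2) (k+1)] ; factor over Q: parameters, x = \frac{8}{9}, and C = -\frac{5}{2}.

Classification (C = -\frac{5}{2}): 2F1 with upper {1, 1}, lower {2}, argument x = \frac{8}{9}. Verdict: the logarithmic series (I6) applies (the logarithm: parameters (1,1;2), x = \frac{8}{9}). Value: \frac{45}{16} \cdot \ln\left(\frac{1}{9}\right).


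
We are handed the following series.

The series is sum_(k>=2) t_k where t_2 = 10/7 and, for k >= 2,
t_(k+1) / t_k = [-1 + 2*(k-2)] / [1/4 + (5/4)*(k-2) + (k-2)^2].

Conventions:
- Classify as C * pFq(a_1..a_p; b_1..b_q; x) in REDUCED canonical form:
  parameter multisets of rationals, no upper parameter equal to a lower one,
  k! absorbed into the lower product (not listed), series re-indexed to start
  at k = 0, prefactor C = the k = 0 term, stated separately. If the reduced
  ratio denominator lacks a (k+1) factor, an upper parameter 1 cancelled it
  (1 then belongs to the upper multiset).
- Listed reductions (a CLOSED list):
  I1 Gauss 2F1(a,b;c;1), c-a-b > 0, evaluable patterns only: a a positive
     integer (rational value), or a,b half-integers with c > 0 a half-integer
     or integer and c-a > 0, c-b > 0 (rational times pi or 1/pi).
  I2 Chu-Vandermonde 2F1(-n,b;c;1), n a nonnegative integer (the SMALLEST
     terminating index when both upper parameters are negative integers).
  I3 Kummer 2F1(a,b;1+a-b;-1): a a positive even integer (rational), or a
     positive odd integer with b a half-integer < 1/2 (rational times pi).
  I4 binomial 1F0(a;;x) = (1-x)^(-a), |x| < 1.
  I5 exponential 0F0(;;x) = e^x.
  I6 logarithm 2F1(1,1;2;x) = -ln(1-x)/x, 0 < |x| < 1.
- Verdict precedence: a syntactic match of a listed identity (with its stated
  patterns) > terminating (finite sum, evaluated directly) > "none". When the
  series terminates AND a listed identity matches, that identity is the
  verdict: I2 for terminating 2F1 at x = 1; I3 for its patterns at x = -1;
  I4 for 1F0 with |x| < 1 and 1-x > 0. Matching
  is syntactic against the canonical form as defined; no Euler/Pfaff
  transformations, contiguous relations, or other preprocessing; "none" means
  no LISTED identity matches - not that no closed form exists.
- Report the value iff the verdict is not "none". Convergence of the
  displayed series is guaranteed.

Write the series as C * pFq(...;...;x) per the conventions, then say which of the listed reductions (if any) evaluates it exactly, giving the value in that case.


Structural cue: t_0 being 10/7, the expanded ratio factors over Q; C = 10/7, roots give parameters.
Step ratio: r(k) = 2 * (k-1/2) / [(k+1/4) (k+1)] - rational; roots negated = parameters, x = 2, C = 10/7.

x = 2 here; the reduced form reads 1F1, upper {-1/2}, lower {1/4}, C = 10/7. Verdict: none (x = 2): each listed identity misses the multisets {-1/2} ; {1/4}.


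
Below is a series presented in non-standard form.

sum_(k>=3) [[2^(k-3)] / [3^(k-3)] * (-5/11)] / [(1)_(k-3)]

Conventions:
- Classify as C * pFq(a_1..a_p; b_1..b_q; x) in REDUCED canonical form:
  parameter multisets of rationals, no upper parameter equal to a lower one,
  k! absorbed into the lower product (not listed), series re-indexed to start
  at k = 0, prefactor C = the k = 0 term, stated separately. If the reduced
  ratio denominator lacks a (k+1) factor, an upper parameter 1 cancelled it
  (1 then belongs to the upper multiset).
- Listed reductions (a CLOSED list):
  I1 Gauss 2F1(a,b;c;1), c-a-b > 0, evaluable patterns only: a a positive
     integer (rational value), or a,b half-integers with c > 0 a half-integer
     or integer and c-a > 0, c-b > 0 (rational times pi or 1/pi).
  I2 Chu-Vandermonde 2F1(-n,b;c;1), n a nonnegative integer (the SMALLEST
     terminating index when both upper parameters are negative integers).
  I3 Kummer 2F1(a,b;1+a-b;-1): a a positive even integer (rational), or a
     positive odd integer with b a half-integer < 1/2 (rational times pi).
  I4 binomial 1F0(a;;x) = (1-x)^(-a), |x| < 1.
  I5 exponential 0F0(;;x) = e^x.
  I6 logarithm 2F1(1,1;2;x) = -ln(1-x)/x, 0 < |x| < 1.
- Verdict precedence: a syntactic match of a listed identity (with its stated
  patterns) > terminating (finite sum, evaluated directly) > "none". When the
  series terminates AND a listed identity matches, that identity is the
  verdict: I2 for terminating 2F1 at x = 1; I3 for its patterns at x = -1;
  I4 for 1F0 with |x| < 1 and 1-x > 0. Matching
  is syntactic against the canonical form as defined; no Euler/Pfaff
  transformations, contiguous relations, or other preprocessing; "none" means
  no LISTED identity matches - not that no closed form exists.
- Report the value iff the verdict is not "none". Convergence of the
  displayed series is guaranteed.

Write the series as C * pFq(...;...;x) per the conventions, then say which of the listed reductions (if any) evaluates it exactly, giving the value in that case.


The series (x = 2/3) is 0F0: upper {-}, lower {-}, prefactor -5/11. Verdict (x = 2/3): exponential (I5) applies (the 0F0 exponential series at x = 2/3). Hence: (-5/11) * e^(2/3).

First insight: with t_0 = -5/11, the two geometric factors (C = -5/11, x = 2/3) combine into one argument.
Adjacent-term ratio: r(k) = (2/3) * 1 / [(k+1)] - rational in k, leading ratio (2/3); with t_0 = -5/11, classification follows.


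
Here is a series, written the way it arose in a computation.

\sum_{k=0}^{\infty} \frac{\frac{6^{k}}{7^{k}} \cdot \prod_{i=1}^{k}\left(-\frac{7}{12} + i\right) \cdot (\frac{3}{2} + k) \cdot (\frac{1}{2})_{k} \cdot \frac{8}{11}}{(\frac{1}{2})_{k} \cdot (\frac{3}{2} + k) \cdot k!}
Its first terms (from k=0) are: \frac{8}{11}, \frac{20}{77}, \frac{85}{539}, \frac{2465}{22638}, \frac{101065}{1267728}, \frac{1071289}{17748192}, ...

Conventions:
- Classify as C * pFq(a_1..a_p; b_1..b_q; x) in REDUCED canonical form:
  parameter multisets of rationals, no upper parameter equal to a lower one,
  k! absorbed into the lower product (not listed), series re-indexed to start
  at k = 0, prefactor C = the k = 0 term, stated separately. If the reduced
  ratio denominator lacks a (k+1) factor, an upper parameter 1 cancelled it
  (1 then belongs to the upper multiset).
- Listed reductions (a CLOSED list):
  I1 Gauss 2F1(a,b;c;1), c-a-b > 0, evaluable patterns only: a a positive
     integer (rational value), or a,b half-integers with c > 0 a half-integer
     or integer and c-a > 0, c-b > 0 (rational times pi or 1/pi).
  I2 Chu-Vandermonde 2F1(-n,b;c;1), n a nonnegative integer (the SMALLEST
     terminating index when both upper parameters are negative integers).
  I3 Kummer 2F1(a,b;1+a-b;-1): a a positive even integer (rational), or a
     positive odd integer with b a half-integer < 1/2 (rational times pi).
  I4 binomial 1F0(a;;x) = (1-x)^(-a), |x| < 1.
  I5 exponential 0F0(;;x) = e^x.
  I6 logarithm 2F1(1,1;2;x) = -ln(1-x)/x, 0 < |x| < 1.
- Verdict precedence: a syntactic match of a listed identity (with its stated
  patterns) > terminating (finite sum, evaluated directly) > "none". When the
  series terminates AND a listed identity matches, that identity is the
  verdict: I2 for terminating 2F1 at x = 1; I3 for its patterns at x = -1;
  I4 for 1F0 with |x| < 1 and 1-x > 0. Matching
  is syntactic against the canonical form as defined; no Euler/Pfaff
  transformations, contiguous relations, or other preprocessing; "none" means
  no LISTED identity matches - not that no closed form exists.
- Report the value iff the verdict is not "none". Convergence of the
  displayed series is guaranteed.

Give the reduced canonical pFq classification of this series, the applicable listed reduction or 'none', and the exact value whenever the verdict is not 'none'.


Canonical form: C = \frac{8}{11} times 1F0 with upper {\frac{5}{12}}, lower {-}, x = \frac{6}{7}. Verdict: the I4 binomial reduction applies (the 1F0 binomial series: exponent -5/12, x = \frac{6}{7}). Hence: \frac{8}{11} \cdot \left(\frac{1}{7}\right)^{-\frac{5}{12}}.

Key observation: t_0 being \frac{8}{11}, the running product (C = 8/11, x = 6/7) telescopes to a rising factorial.
Step ratio: r(k) = \frac{6}{7} * (k+\frac{5}{12}) / [(k+1)] - rational; roots negated = parameters, x = \frac{6}{7}, C = \frac{8}{11}.


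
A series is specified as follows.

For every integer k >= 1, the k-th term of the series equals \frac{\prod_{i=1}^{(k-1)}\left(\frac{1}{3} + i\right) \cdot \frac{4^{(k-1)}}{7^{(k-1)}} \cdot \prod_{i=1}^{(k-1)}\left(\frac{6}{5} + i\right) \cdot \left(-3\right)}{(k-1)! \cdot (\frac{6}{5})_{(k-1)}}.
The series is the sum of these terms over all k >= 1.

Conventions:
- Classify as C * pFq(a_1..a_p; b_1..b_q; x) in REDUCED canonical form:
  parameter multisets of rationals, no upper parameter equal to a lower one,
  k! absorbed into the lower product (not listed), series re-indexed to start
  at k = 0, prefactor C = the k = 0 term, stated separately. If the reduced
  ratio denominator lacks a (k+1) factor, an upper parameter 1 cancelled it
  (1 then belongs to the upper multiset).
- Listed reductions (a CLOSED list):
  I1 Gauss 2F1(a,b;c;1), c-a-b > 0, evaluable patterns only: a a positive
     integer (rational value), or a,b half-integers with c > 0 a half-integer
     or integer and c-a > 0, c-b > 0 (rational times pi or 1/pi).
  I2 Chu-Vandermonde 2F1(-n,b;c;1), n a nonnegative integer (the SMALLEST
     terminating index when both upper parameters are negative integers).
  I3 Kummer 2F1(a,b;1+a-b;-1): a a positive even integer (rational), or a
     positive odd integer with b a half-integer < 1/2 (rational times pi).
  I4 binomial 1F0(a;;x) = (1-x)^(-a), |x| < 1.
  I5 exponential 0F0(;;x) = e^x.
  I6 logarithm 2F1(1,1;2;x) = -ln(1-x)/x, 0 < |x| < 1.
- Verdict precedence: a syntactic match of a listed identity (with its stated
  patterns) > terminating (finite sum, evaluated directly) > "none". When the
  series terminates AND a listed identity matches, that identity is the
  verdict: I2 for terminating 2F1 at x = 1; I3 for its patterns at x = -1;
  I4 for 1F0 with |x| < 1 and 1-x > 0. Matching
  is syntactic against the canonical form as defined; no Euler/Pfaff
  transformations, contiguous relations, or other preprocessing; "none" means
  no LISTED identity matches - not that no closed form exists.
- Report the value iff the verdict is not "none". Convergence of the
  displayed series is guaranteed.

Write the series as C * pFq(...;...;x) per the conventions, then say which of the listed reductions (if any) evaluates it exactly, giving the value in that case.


Prefactor -3, argument \frac{4}{7}: 2F1 with upper {\frac{4}{3}, \frac{11}{5}} over lower {\frac{6}{5}}. Verdict: no listed reduction: x = \frac{4}{7} and upper {\frac{4}{3}, \frac{11}{5}} fail every I1-I6 pattern.

Structural cue: with t_0 = -3, the running product (C = -3) telescopes to a rising factorial.
Adjacent-term ratio: r(k) = \frac{4}{7} * (k+\frac{4}{3}) (k+\frac{11}{5}) / [(k+\frac{6}{5}) (k+1)] - rational in k, leading ratio \frac{4}{7}; with t_0 = -3, classification follows.


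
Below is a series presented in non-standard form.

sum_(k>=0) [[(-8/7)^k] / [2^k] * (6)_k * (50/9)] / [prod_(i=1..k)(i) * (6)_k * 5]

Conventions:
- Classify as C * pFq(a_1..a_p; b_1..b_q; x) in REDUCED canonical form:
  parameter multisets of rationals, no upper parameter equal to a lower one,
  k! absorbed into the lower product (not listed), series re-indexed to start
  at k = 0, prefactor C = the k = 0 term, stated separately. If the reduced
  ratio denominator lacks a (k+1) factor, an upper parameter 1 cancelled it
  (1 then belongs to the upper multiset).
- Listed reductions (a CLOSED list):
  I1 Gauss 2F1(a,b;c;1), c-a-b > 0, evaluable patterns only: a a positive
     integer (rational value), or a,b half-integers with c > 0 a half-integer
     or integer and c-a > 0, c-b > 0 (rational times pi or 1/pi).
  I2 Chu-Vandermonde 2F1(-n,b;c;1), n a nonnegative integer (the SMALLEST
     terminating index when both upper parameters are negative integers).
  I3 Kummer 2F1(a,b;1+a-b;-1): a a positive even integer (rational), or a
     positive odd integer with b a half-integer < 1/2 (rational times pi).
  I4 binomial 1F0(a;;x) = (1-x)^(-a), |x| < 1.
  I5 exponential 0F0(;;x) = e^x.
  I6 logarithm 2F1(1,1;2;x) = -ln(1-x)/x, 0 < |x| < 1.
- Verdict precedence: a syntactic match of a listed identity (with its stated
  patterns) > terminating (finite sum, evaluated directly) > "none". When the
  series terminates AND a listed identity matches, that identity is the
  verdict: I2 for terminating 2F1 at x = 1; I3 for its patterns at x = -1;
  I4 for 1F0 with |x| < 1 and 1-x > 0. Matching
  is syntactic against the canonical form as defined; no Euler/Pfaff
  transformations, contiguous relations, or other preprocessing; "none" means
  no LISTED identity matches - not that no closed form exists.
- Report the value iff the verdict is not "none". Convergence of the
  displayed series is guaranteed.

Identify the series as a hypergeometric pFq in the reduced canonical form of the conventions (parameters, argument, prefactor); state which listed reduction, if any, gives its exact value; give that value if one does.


The series (x = -4/7) is 0F0: upper {-}, lower {-}, prefactor 10/9. Verdict: exponential (I5) matches (the 0F0 exponential series at x = -4/7). Hence: (10/9) * e^(-4/7).

Key step: t_0 = 10/9 here, and the parameter 6 appears in both the upper and lower lists and cancels.
Ratio: r(k) = (-4/7) * 1 / [(k+1)] - poly over poly, x = (-4/7) from leading terms; C = 10/9 at k = 0.
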